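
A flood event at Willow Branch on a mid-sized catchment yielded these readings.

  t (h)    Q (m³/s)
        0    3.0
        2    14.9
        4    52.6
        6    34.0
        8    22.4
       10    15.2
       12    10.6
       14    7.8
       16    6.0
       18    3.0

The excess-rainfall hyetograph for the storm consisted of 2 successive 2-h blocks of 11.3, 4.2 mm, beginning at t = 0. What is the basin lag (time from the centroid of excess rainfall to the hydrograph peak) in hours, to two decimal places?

t_L ≈ 2.46 h

Centroid of excess rainfall: t_c = Σ P_i·t̄_i / ΣP_i = 1.5419 h (block centres at 1, 3 h).
Hydrograph peak occurs at t = 4 h, so basin lag t_L = 4 − 1.5419 = 2.46 h.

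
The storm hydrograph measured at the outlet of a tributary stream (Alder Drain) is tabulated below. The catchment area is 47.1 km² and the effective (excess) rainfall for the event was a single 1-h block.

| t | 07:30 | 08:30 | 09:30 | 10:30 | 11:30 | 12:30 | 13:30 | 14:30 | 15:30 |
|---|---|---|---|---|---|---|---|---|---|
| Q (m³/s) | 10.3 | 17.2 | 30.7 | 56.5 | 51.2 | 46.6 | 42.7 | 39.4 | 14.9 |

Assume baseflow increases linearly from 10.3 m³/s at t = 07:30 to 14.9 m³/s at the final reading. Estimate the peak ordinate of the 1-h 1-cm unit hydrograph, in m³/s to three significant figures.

U_p ≈ 29.7 m³/s

Direct runoff: 0.00, 6.33, 19.25, 44.48, 38.60, 33.42, 28.95, 25.07, 0.00 m³/s; ΣQ_DR = 196.1 m³/s, peak = 44.48 m³/s.
Runoff depth d = ΣQ_DR·Δt / A = 196.1 × 3600 / (47.1 km²) = 14.99 mm.
The 1-cm UH is the DRH scaled by (10 mm)/d, so U_p = 44.48 × 10/14.99 = 29.7 m³/s.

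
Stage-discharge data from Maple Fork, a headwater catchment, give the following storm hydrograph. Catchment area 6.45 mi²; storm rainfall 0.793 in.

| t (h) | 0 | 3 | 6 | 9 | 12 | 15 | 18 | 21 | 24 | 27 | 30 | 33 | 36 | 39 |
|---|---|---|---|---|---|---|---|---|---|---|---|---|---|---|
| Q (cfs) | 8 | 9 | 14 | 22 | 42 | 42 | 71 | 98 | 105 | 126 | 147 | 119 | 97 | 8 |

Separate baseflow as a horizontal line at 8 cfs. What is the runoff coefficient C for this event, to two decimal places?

C ≈ 0.72

ΣQ_DR = 796.0 cfs; V = ΣQ_DR·Δt = 8.597 × 10^6 ft³.
Runoff depth d = V / A = 0.5737 in.
C = d / P = 0.5737 / 0.793 = 0.72.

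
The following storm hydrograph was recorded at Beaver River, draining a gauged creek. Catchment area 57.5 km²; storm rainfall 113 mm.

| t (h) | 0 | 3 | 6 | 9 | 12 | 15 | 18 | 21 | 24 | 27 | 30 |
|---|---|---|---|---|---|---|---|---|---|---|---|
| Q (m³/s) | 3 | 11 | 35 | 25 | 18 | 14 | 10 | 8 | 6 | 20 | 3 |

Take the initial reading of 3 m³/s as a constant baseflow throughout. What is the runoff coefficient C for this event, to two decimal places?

ΣQ_DR = 120.0 m³/s; V = ΣQ_DR·Δt = 1.296 × 10^6 m³.
Runoff depth d = V / A = 22.54 mm.
C = d / P = 22.54 / 113 = 0.20.

C ≈ 0.20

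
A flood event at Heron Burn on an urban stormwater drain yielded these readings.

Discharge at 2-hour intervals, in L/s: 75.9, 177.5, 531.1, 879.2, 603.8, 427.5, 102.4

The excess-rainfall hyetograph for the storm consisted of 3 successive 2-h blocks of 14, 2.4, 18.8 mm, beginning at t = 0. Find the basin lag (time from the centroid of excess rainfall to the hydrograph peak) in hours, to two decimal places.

Centroid of excess rainfall: t_c = Σ P_i·t̄_i / ΣP_i = 3.2727 h (block centres at 1, 3, 5 h).
Hydrograph peak occurs at t = 6 h, so basin lag t_L = 6 − 3.2727 = 2.73 h.

t_L ≈ 2.73 h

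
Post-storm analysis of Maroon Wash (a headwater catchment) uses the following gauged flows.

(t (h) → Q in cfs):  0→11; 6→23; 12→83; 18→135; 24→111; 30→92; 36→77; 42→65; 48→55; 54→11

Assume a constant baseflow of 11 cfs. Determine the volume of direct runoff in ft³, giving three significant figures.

Direct-runoff ordinates (Q − Q_b): 0.0, 12.0, 72.0, 124.0, 100.0, 81.0, 66.0, 54.0, 44.0, 0.0 cfs.
ΣQ_DR = 553.0 cfs.
With Δt = 6 h = 21600 s, V = ΣQ_DR · Δt = 553.0 × 21600 = 1.19 × 10^7 ft³.

V ≈ 1.19 × 10^7 ft³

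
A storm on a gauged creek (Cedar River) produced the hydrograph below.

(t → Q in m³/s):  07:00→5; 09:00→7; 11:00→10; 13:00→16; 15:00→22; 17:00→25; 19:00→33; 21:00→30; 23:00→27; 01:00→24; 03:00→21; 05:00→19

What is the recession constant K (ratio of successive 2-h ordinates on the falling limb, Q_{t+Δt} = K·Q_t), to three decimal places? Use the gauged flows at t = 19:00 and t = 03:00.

K ≈ 0.893

Using the recession-limb readings at t = 19:00 and t = 03:00: Q falls from 33 to 21 m³/s over 4 intervals.
K = (Q₂/Q₁)^(1/4) = (21/33)^(1/4) = 0.893.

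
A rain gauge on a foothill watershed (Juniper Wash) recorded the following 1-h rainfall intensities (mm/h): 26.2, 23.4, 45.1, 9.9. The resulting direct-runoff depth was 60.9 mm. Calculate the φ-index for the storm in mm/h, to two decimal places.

φ ≈ 11.27 mm/h

Only the 3 blocks with intensity above φ contribute runoff: 26.2, 23.4, 45.1 mm/h.
Σ(I−φ)·Δt = d  ⇒  (26.2+23.4+45.1 − 3φ)·1 = 60.9
φ = (94.70 − 60.9/1) / 3 = 11.27 mm/h.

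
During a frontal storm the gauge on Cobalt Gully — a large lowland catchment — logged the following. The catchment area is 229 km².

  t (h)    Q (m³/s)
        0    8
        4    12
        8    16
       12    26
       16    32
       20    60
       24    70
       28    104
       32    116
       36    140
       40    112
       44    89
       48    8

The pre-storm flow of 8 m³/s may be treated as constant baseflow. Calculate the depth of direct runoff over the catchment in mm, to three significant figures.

d ≈ 43.3 mm

Direct runoff: 0.0, 4.0, 8.0, 18.0, 24.0, 52.0, 62.0, 96.0, 108.0, 132.0, 104.0, 81.0, 0.0 m³/s; ΣQ_DR = 689.0 m³/s.
V = ΣQ_DR · Δt = 689.0 × 14400 s = 9.922 × 10^6 m³.
Over A = 229 km², depth = V / A = 43.3 mm.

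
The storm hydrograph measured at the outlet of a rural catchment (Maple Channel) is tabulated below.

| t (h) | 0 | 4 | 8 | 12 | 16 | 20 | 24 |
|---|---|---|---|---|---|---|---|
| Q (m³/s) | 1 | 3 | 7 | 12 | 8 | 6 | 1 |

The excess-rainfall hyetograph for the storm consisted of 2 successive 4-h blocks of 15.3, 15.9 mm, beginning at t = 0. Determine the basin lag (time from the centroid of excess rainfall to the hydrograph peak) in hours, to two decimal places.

Centroid of excess rainfall: t_c = Σ P_i·t̄_i / ΣP_i = 4.0385 h (block centres at 2, 6 h).
Hydrograph peak occurs at t = 12 h, so basin lag t_L = 12 − 4.0385 = 7.96 h.

t_L ≈ 7.96 h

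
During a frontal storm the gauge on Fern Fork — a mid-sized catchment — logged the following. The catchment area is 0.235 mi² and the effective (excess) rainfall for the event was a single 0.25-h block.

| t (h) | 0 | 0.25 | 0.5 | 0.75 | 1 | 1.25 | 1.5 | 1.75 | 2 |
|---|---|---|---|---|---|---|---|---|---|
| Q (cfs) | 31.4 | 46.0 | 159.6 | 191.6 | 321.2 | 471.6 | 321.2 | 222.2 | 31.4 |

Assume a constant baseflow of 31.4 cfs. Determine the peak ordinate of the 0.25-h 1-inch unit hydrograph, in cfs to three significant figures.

U_p ≈ 176 cfs

Direct runoff: 0.0, 14.6, 128.2, 160.2, 289.8, 440.2, 289.8, 190.8, 0.0 cfs; ΣQ_DR = 1514 cfs, peak = 440.2 cfs.
Runoff depth d = ΣQ_DR·Δt / A = 1514 × 900 / (0.235 mi²) = 2.495 in.
The 1-inch UH is the DRH scaled by (1 in)/d, so U_p = 440.2 × 1/2.495 = 176 cfs.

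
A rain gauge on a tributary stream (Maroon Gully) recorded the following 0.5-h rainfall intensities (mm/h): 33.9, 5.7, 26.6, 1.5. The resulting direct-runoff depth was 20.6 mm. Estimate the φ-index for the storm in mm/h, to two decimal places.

Only the 2 blocks with intensity above φ contribute runoff: 33.9, 26.6 mm/h.
Σ(I−φ)·Δt = d  ⇒  (33.9+26.6 − 2φ)·0.5 = 20.6
φ = (60.50 − 20.6/0.5) / 2 = 9.65 mm/h.

φ ≈ 9.65 mm/h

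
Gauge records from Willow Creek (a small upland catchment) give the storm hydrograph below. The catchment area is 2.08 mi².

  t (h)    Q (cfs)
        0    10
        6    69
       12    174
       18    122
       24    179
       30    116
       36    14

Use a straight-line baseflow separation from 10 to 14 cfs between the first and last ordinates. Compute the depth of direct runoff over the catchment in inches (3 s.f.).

d ≈ 2.68 in

Direct runoff: 0.00, 58.33, 162.67, 110.00, 166.33, 102.67, 0.00 cfs; ΣQ_DR = 600.0 cfs.
V = ΣQ_DR · Δt = 600.0 × 21600 s = 1.296 × 10^7 ft³.
Over A = 2.08 mi², depth = V / A = 2.68 in.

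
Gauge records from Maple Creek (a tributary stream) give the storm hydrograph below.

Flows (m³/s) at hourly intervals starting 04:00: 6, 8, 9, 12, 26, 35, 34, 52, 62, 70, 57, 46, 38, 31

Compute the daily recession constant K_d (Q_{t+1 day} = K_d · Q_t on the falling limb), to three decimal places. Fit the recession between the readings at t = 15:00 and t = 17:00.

K_d ≈ 0.009

Between t = 15:00 and t = 17:00 the flow falls from 46 to 31 m³/s over 2×1 h = 2 h.
Per-interval ratio K = (31/46)^(1/2) = 0.8209; K_d = K^(24/1) = 0.009.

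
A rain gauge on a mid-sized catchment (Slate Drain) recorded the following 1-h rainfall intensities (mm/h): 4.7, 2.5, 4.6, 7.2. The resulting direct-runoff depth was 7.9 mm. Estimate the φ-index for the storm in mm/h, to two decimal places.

Only the 3 blocks with intensity above φ contribute runoff: 4.7, 4.6, 7.2 mm/h.
Σ(I−φ)·Δt = d  ⇒  (4.7+4.6+7.2 − 3φ)·1 = 7.9
φ = (16.50 − 7.9/1) / 3 = 2.87 mm/h.

φ ≈ 2.87 mm/h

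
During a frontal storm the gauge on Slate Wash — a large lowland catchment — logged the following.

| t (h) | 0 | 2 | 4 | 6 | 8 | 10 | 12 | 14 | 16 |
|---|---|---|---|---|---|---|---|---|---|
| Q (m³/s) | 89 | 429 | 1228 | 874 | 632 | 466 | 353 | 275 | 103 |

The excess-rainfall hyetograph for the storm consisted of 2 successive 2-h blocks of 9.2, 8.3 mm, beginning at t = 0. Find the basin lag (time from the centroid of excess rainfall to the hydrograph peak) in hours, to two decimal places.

t_L ≈ 2.05 h

Centroid of excess rainfall: t_c = Σ P_i·t̄_i / ΣP_i = 1.9486 h (block centres at 1, 3 h).
Hydrograph peak occurs at t = 4 h, so basin lag t_L = 4 − 1.9486 = 2.05 h.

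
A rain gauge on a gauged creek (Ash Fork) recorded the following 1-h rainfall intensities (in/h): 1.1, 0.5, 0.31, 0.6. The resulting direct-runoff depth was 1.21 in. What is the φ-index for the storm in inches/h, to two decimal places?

Only the 3 blocks with intensity above φ contribute runoff: 1.1, 0.5, 0.6 in/h.
Σ(I−φ)·Δt = d  ⇒  (1.1+0.5+0.6 − 3φ)·1 = 1.21
φ = (2.200 − 1.21/1) / 3 = 0.33 in/h.

φ ≈ 0.33 in/h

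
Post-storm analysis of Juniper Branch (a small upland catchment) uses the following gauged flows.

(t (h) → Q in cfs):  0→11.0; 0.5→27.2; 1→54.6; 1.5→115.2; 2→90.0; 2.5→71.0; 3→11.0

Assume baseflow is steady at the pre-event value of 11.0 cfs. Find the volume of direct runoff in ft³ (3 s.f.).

V ≈ 5.45 × 10^5 ft³

Direct-runoff ordinates (Q − Q_b): 0.0, 16.2, 43.6, 104.2, 79.0, 60.0, 0.0 cfs.
ΣQ_DR = 303.0 cfs.
With Δt = 0.5 h = 1800 s, V = ΣQ_DR · Δt = 303.0 × 1800 = 5.45 × 10^5 ft³.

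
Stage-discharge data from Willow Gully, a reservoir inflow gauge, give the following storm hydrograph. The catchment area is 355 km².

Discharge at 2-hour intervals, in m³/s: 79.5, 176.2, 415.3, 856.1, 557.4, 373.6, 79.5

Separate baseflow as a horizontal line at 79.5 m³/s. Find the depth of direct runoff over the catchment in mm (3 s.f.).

d ≈ 40.2 mm

Direct runoff: 0.0, 96.7, 335.8, 776.6, 477.9, 294.1, 0.0 m³/s; ΣQ_DR = 1981 m³/s.
V = ΣQ_DR · Δt = 1981 × 7200 s = 1.426 × 10^7 m³.
Over A = 355 km², depth = V / A = 40.2 mm.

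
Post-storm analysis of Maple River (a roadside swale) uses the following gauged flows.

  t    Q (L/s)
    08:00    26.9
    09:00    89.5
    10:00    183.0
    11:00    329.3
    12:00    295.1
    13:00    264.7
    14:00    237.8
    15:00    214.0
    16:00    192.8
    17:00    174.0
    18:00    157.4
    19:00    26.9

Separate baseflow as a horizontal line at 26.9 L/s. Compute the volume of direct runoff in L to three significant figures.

V ≈ 6.73 × 10^6 L

Direct-runoff ordinates (Q − Q_b): 0.0, 62.6, 156.1, 302.4, 268.2, 237.8, 210.9, 187.1, 165.9, 147.1, 130.5, 0.0 L/s.
ΣQ_DR = 1869 L/s.
With Δt = 1 h = 3600 s, V = ΣQ_DR · Δt = 1869 × 3600 = 6.73 × 10^6 L.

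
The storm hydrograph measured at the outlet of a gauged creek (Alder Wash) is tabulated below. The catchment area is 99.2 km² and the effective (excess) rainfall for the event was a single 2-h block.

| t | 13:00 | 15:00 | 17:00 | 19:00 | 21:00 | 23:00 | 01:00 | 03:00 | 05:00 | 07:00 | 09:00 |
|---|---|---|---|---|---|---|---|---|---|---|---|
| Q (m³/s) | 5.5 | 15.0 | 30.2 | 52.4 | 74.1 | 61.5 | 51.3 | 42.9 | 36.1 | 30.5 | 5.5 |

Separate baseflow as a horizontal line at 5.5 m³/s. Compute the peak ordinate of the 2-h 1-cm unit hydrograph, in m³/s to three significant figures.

U_p ≈ 27.4 m³/s

Direct runoff: 0.0, 9.5, 24.7, 46.9, 68.6, 56.0, 45.8, 37.4, 30.6, 25.0, 0.0 m³/s; ΣQ_DR = 344.5 m³/s, peak = 68.6 m³/s.
Runoff depth d = ΣQ_DR·Δt / A = 344.5 × 7200 / (99.2 km²) = 25.00 mm.
The 1-cm UH is the DRH scaled by (10 mm)/d, so U_p = 68.6 × 10/25.00 = 27.4 m³/s.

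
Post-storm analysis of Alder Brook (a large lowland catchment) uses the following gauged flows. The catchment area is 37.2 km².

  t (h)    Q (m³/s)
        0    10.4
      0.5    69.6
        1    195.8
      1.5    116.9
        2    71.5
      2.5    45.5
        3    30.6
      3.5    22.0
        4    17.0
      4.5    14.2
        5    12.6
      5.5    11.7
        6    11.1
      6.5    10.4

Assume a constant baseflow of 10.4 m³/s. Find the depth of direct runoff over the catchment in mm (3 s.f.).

d ≈ 23.9 mm

Direct runoff: 0.0, 59.2, 185.4, 106.5, 61.1, 35.1, 20.2, 11.6, 6.6, 3.8, 2.2, 1.3, 0.7, 0.0 m³/s; ΣQ_DR = 493.7 m³/s.
V = ΣQ_DR · Δt = 493.7 × 1800 s = 8.887 × 10^5 m³.
Over A = 37.2 km², depth = V / A = 23.9 mm.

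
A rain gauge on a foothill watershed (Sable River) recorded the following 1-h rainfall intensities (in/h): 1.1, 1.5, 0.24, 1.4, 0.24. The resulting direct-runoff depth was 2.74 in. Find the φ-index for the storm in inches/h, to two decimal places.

φ ≈ 0.42 in/h

Only the 3 blocks with intensity above φ contribute runoff: 1.1, 1.5, 1.4 in/h.
Σ(I−φ)·Δt = d  ⇒  (1.1+1.5+1.4 − 3φ)·1 = 2.74
φ = (4.000 − 2.74/1) / 3 = 0.42 in/h.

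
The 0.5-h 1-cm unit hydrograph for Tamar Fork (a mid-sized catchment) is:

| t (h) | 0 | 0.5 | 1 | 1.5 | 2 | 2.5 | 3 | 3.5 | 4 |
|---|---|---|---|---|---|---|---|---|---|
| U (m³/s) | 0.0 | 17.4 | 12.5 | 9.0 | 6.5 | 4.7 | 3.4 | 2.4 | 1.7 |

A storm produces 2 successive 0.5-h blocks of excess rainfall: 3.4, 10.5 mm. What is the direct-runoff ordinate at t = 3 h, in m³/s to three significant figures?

Q ≈ 6.09 m³/s

By discrete convolution, Q_j = Σ (P_i / 10 mm) · U_{j−i}.
At t = 3 h (j=6): Q = (3.4/10)·3.4 + (10.5/10)·4.7 = 6.09 m³/s.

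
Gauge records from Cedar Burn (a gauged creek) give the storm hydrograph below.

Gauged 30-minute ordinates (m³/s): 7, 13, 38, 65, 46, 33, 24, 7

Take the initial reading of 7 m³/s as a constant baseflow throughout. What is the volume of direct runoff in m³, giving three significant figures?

Direct-runoff ordinates (Q − Q_b): 0.0, 6.0, 31.0, 58.0, 39.0, 26.0, 17.0, 0.0 m³/s.
ΣQ_DR = 177.0 m³/s.
With Δt = 0.5 h = 1800 s, V = ΣQ_DR · Δt = 177.0 × 1800 = 3.19 × 10^5 m³.

V ≈ 3.19 × 10^5 m³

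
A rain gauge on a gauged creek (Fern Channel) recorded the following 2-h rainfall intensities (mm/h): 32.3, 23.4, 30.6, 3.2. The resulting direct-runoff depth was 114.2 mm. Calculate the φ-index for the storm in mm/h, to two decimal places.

Only the 3 blocks with intensity above φ contribute runoff: 32.3, 23.4, 30.6 mm/h.
Σ(I−φ)·Δt = d  ⇒  (32.3+23.4+30.6 − 3φ)·2 = 114.2
φ = (86.30 − 114.2/2) / 3 = 9.73 mm/h.

φ ≈ 9.73 mm/h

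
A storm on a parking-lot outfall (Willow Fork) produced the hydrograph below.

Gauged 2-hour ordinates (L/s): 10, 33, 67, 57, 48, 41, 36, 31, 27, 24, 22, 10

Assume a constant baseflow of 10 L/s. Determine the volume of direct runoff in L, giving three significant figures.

V ≈ 2.06 × 10^6 L

Direct-runoff ordinates (Q − Q_b): 0.0, 23.0, 57.0, 47.0, 38.0, 31.0, 26.0, 21.0, 17.0, 14.0, 12.0, 0.0 L/s.
ΣQ_DR = 286.0 L/s.
With Δt = 2 h = 7200 s, V = ΣQ_DR · Δt = 286.0 × 7200 = 2.06 × 10^6 L.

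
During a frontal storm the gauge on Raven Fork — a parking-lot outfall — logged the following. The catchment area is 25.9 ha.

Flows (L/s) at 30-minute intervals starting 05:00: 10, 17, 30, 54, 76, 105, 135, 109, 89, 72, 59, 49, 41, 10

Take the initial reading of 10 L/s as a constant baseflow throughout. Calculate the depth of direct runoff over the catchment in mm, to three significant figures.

d ≈ 4.98 mm

Direct runoff: 0.0, 7.0, 20.0, 44.0, 66.0, 95.0, 125.0, 99.0, 79.0, 62.0, 49.0, 39.0, 31.0, 0.0 L/s; ΣQ_DR = 716.0 L/s.
V = ΣQ_DR · Δt = 716.0 × 1800 s = 1.289 × 10^6 L.
Over A = 25.9 ha, depth = V / A = 4.98 mm.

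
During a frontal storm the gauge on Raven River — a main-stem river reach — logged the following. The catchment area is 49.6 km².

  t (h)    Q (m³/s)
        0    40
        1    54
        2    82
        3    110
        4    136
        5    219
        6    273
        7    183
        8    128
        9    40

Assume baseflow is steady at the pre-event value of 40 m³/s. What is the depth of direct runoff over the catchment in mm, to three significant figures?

Direct runoff: 0.0, 14.0, 42.0, 70.0, 96.0, 179.0, 233.0, 143.0, 88.0, 0.0 m³/s; ΣQ_DR = 865.0 m³/s.
V = ΣQ_DR · Δt = 865.0 × 3600 s = 3.114 × 10^6 m³.
Over A = 49.6 km², depth = V / A = 62.8 mm.

d ≈ 62.8 mm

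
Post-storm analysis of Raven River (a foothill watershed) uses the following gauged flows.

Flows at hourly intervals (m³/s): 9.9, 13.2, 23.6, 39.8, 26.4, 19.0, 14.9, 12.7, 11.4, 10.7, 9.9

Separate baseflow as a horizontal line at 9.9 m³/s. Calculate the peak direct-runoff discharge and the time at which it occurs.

Subtracting baseflow gives direct-runoff ordinates: 0.0, 3.3, 13.7, 29.9, 16.5, 9.1, 5.0, 2.8, 1.5, 0.8, 0.0 m³/s.
The maximum is 29.9 m³/s, occurring at the reading for t = 3 h.

Q_p = 29.9 m³/s at t = 3 h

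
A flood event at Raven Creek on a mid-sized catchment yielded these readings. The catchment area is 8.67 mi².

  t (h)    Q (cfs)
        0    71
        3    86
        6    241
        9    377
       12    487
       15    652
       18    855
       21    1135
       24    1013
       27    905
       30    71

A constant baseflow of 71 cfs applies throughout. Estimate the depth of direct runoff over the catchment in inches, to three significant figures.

Direct runoff: 0.0, 15.0, 170.0, 306.0, 416.0, 581.0, 784.0, 1064.0, 942.0, 834.0, 0.0 cfs; ΣQ_DR = 5112 cfs.
V = ΣQ_DR · Δt = 5112 × 10800 s = 5.521 × 10^7 ft³.
Over A = 8.67 mi², depth = V / A = 2.74 in.

d ≈ 2.74 in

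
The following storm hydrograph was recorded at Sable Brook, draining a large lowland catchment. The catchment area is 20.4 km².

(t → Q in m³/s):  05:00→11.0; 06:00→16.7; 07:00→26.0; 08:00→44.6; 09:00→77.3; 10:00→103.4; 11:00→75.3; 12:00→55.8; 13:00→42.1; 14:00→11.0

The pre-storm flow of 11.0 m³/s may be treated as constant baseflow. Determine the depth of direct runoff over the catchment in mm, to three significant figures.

d ≈ 62.3 mm

Direct runoff: 0.0, 5.7, 15.0, 33.6, 66.3, 92.4, 64.3, 44.8, 31.1, 0.0 m³/s; ΣQ_DR = 353.2 m³/s.
V = ΣQ_DR · Δt = 353.2 × 3600 s = 1.272 × 10^6 m³.
Over A = 20.4 km², depth = V / A = 62.3 mm.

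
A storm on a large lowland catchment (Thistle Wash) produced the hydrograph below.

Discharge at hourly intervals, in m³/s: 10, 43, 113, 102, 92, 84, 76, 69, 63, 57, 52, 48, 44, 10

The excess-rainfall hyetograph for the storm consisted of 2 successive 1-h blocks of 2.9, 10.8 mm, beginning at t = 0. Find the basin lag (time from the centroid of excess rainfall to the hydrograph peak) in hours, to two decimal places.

Centroid of excess rainfall: t_c = Σ P_i·t̄_i / ΣP_i = 1.2883 h (block centres at 0.5, 1.5 h).
Hydrograph peak occurs at t = 2 h, so basin lag t_L = 2 − 1.2883 = 0.71 h.

t_L ≈ 0.71 h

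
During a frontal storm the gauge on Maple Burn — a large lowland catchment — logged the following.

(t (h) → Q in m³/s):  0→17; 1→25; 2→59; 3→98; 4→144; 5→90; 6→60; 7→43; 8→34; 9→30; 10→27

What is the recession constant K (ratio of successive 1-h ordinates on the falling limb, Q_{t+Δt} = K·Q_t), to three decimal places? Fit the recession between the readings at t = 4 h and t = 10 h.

K ≈ 0.757

Using the recession-limb readings at t = 4 h and t = 10 h: Q falls from 144 to 27 m³/s over 6 intervals.
K = (Q₂/Q₁)^(1/6) = (27/144)^(1/6) = 0.757.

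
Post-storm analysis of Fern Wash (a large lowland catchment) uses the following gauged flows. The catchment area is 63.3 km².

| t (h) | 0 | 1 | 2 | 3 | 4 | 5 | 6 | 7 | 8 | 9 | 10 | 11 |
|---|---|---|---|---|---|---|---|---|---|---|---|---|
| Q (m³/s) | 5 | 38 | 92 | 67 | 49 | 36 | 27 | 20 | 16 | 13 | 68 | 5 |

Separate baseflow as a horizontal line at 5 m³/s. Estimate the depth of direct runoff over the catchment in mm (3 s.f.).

d ≈ 21.4 mm

Direct runoff: 0.0, 33.0, 87.0, 62.0, 44.0, 31.0, 22.0, 15.0, 11.0, 8.0, 63.0, 0.0 m³/s; ΣQ_DR = 376.0 m³/s.
V = ΣQ_DR · Δt = 376.0 × 3600 s = 1.354 × 10^6 m³.
Over A = 63.3 km², depth = V / A = 21.4 mm.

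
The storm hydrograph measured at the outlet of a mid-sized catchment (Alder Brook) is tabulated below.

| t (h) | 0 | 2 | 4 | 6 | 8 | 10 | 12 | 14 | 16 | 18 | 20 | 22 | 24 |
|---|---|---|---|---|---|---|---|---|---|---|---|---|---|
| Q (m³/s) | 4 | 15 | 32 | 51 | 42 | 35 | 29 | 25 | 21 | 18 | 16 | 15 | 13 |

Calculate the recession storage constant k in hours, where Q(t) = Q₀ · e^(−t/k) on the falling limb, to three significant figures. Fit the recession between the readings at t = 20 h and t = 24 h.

k ≈ 19.3 h

On the falling limb, Q drops from 16 to 13 m³/s between t = 20 h and t = 24 h (Δt = 4 h).
k = −Δt / ln(Q₂/Q₁) = −4 / ln(13/16) = 19.3 h.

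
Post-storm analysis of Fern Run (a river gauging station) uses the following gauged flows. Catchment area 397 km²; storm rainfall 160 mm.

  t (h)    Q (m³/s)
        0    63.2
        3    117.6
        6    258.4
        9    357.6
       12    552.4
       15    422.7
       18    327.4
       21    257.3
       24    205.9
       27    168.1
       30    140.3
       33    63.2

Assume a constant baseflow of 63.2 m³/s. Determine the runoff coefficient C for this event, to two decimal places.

ΣQ_DR = 2176 m³/s; V = ΣQ_DR·Δt = 2.350 × 10^7 m³.
Runoff depth d = V / A = 59.19 mm.
C = d / P = 59.19 / 160 = 0.37.

C ≈ 0.37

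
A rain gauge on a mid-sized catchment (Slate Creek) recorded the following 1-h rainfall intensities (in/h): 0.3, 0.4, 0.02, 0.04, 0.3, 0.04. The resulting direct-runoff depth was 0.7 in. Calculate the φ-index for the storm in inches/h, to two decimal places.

Only the 3 blocks with intensity above φ contribute runoff: 0.3, 0.4, 0.3 in/h.
Σ(I−φ)·Δt = d  ⇒  (0.3+0.4+0.3 − 3φ)·1 = 0.7
φ = (1.000 − 0.7/1) / 3 = 0.10 in/h.

φ ≈ 0.10 in/h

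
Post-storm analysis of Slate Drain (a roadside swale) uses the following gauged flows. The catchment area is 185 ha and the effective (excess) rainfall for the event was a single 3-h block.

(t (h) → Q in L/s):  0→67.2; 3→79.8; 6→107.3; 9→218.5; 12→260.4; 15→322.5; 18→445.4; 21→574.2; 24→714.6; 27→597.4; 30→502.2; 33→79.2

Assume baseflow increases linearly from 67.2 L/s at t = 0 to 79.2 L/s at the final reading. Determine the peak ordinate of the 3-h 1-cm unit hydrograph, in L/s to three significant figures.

Direct runoff: 0.00, 11.51, 37.92, 148.03, 188.84, 249.85, 371.65, 499.36, 638.67, 520.38, 424.09, 0.00 L/s; ΣQ_DR = 3090 L/s, peak = 638.67 L/s.
Runoff depth d = ΣQ_DR·Δt / A = 3090 × 10800 / (185 ha) = 18.04 mm.
The 1-cm UH is the DRH scaled by (10 mm)/d, so U_p = 638.67 × 10/18.04 = 354 L/s.

U_p ≈ 354 L/s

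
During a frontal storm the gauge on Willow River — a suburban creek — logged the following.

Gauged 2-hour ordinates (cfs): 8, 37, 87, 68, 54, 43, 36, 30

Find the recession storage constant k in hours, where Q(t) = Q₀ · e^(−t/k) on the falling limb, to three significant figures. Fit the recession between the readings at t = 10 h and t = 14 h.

k ≈ 11.1 h

On the falling limb, Q drops from 43 to 30 cfs between t = 10 h and t = 14 h (Δt = 4 h).
k = −Δt / ln(Q₂/Q₁) = −4 / ln(30/43) = 11.1 h.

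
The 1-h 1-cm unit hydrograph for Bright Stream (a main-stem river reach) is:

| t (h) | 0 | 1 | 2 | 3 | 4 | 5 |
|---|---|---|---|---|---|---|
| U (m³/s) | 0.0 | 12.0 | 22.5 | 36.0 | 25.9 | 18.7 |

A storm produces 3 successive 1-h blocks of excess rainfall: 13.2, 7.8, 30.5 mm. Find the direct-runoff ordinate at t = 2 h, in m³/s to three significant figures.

By discrete convolution, Q_j = Σ (P_i / 10 mm) · U_{j−i}.
At t = 2 h (j=2): Q = (13.2/10)·22.5 + (7.8/10)·12.0 + (30.5/10)·0.0 = 39.1 m³/s.

Q ≈ 39.1 m³/s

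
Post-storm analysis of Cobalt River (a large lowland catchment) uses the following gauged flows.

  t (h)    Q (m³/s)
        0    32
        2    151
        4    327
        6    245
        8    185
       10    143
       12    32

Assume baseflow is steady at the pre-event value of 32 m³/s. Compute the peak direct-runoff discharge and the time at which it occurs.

Subtracting baseflow gives direct-runoff ordinates: 0.0, 119.0, 295.0, 213.0, 153.0, 111.0, 0.0 m³/s.
The maximum is 295.0 m³/s, occurring at the reading for t = 4 h.

Q_p = 295.0 m³/s at t = 4 h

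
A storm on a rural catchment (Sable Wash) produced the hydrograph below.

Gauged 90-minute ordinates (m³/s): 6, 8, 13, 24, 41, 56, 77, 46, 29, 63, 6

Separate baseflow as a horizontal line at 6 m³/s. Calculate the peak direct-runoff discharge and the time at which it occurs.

Q_p = 71.0 m³/s at t = 9 h

Subtracting baseflow gives direct-runoff ordinates: 0.0, 2.0, 7.0, 18.0, 35.0, 50.0, 71.0, 40.0, 23.0, 57.0, 0.0 m³/s.
The maximum is 71.0 m³/s, occurring at the reading for t = 9 h.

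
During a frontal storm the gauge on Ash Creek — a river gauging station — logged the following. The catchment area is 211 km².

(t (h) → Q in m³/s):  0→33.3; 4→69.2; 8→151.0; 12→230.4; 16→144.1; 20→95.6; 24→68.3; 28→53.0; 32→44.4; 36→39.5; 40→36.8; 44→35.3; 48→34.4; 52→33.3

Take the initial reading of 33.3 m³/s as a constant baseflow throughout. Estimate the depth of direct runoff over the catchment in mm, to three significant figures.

d ≈ 41.1 mm

Direct runoff: 0.0, 35.9, 117.7, 197.1, 110.8, 62.3, 35.0, 19.7, 11.1, 6.2, 3.5, 2.0, 1.1, 0.0 m³/s; ΣQ_DR = 602.4 m³/s.
V = ΣQ_DR · Δt = 602.4 × 14400 s = 8.675 × 10^6 m³.
Over A = 211 km², depth = V / A = 41.1 mm.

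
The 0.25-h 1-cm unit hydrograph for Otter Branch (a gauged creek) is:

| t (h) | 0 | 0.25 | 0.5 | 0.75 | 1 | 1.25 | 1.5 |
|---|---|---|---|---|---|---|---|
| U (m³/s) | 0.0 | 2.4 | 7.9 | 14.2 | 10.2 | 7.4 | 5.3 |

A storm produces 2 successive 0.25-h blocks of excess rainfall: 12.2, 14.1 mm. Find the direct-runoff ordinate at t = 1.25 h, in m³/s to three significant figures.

Q ≈ 23.4 m³/s

By discrete convolution, Q_j = Σ (P_i / 10 mm) · U_{j−i}.
At t = 1.25 h (j=5): Q = (12.2/10)·7.4 + (14.1/10)·10.2 = 23.4 m³/s.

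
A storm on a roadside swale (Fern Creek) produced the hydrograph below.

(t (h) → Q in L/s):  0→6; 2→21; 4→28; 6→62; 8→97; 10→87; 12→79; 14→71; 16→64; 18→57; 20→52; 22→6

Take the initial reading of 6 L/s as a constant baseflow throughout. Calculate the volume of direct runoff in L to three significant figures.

V ≈ 4.02 × 10^6 L

Direct-runoff ordinates (Q − Q_b): 0.0, 15.0, 22.0, 56.0, 91.0, 81.0, 73.0, 65.0, 58.0, 51.0, 46.0, 0.0 L/s.
ΣQ_DR = 558.0 L/s.
With Δt = 2 h = 7200 s, V = ΣQ_DR · Δt = 558.0 × 7200 = 4.02 × 10^6 L.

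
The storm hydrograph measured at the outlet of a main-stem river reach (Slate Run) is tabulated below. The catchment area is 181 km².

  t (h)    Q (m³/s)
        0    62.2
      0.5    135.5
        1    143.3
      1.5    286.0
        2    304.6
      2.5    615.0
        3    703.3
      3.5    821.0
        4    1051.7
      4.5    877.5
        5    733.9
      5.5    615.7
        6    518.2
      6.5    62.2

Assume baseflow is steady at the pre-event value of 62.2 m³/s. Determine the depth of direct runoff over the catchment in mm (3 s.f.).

Direct runoff: 0.0, 73.3, 81.1, 223.8, 242.4, 552.8, 641.1, 758.8, 989.5, 815.3, 671.7, 553.5, 456.0, 0.0 m³/s; ΣQ_DR = 6059 m³/s.
V = ΣQ_DR · Δt = 6059 × 1800 s = 1.091 × 10^7 m³.
Over A = 181 km², depth = V / A = 60.3 mm.

d ≈ 60.3 mm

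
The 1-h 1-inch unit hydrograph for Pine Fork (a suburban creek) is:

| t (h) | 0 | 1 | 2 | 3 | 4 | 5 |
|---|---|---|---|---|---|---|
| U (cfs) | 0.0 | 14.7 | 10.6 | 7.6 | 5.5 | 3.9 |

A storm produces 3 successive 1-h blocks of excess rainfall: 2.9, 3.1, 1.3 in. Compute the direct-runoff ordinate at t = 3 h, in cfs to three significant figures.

By discrete convolution, Q_j = Σ (P_i / 1 in) · U_{j−i}.
At t = 3 h (j=3): Q = (2.9/1)·7.6 + (3.1/1)·10.6 + (1.3/1)·14.7 = 74.0 cfs.

Q ≈ 74.0 cfs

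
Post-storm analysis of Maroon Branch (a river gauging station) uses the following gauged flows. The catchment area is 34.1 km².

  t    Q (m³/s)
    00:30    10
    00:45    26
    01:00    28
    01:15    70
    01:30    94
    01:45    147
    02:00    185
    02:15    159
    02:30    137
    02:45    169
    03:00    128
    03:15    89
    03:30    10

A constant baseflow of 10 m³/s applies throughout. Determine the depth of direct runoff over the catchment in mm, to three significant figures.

d ≈ 29.6 mm

Direct runoff: 0.0, 16.0, 18.0, 60.0, 84.0, 137.0, 175.0, 149.0, 127.0, 159.0, 118.0, 79.0, 0.0 m³/s; ΣQ_DR = 1122 m³/s.
V = ΣQ_DR · Δt = 1122 × 900 s = 1.010 × 10^6 m³.
Over A = 34.1 km², depth = V / A = 29.6 mm.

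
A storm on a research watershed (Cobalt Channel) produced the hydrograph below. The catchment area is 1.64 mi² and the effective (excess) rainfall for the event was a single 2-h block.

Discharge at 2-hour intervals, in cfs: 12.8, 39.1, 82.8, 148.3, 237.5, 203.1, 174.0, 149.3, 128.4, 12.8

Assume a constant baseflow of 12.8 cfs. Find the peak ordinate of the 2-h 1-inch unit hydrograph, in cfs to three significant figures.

U_p ≈ 112 cfs

Direct runoff: 0.0, 26.3, 70.0, 135.5, 224.7, 190.3, 161.2, 136.5, 115.6, 0.0 cfs; ΣQ_DR = 1060 cfs, peak = 224.7 cfs.
Runoff depth d = ΣQ_DR·Δt / A = 1060 × 7200 / (1.64 mi²) = 2.003 in.
The 1-inch UH is the DRH scaled by (1 in)/d, so U_p = 224.7 × 1/2.003 = 112 cfs.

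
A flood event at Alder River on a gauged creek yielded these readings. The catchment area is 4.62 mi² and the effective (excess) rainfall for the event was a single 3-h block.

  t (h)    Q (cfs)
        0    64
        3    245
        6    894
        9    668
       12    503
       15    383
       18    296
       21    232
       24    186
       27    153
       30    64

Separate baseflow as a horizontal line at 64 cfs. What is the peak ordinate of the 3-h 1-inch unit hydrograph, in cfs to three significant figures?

U_p ≈ 276 cfs

Direct runoff: 0.0, 181.0, 830.0, 604.0, 439.0, 319.0, 232.0, 168.0, 122.0, 89.0, 0.0 cfs; ΣQ_DR = 2984 cfs, peak = 830.0 cfs.
Runoff depth d = ΣQ_DR·Δt / A = 2984 × 10800 / (4.62 mi²) = 3.003 in.
The 1-inch UH is the DRH scaled by (1 in)/d, so U_p = 830.0 × 1/3.003 = 276 cfs.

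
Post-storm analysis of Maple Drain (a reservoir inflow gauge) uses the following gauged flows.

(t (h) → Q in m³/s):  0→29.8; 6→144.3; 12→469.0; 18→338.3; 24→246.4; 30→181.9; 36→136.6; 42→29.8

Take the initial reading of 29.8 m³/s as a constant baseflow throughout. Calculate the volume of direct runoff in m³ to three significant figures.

Direct-runoff ordinates (Q − Q_b): 0.0, 114.5, 439.2, 308.5, 216.6, 152.1, 106.8, 0.0 m³/s.
ΣQ_DR = 1338 m³/s.
With Δt = 6 h = 21600 s, V = ΣQ_DR · Δt = 1338 × 21600 = 2.89 × 10^7 m³.

V ≈ 2.89 × 10^7 m³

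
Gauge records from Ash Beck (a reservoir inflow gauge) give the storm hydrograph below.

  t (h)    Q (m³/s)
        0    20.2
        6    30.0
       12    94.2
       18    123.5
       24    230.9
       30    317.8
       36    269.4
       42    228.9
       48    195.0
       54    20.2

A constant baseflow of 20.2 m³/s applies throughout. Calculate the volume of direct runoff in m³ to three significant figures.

V ≈ 2.87 × 10^7 m³

Direct-runoff ordinates (Q − Q_b): 0.0, 9.8, 74.0, 103.3, 210.7, 297.6, 249.2, 208.7, 174.8, 0.0 m³/s.
ΣQ_DR = 1328 m³/s.
With Δt = 6 h = 21600 s, V = ΣQ_DR · Δt = 1328 × 21600 = 2.87 × 10^7 m³.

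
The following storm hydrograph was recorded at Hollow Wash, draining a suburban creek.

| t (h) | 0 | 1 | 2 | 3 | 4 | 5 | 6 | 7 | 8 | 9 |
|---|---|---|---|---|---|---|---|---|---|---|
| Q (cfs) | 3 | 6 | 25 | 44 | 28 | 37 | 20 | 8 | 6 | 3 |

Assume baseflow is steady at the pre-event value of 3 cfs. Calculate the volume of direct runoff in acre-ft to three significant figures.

V ≈ 12.4 acre-ft

Direct-runoff ordinates (Q − Q_b): 0.0, 3.0, 22.0, 41.0, 25.0, 34.0, 17.0, 5.0, 3.0, 0.0 cfs.
ΣQ_DR = 150.0 cfs.
With Δt = 1 h = 3600 s, V = ΣQ_DR · Δt = 150.0 × 3600 = 5.40 × 10^5 ft³ = 12.4 acre-ft.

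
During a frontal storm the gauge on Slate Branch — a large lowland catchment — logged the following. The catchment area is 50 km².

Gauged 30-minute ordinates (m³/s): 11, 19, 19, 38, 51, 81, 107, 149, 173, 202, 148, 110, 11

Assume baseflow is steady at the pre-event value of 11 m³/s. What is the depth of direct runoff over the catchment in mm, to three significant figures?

d ≈ 35.1 mm

Direct runoff: 0.0, 8.0, 8.0, 27.0, 40.0, 70.0, 96.0, 138.0, 162.0, 191.0, 137.0, 99.0, 0.0 m³/s; ΣQ_DR = 976.0 m³/s.
V = ΣQ_DR · Δt = 976.0 × 1800 s = 1.757 × 10^6 m³.
Over A = 50 km², depth = V / A = 35.1 mm.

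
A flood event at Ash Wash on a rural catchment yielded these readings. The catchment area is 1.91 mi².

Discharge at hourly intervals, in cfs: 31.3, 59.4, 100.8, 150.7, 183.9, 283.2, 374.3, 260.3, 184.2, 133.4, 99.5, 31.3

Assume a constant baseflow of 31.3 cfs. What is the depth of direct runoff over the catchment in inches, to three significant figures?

Direct runoff: 0.0, 28.1, 69.5, 119.4, 152.6, 251.9, 343.0, 229.0, 152.9, 102.1, 68.2, 0.0 cfs; ΣQ_DR = 1517 cfs.
V = ΣQ_DR · Δt = 1517 × 3600 s = 5.460 × 10^6 ft³.
Over A = 1.91 mi², depth = V / A = 1.23 in.

d ≈ 1.23 in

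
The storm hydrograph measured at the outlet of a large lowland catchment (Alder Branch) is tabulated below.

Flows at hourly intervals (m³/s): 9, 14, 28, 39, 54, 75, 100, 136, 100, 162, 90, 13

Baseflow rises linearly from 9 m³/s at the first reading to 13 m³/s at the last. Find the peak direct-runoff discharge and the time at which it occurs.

Q_p = 149.73 m³/s at t = 9 h

Subtracting baseflow gives direct-runoff ordinates: 0.00, 4.64, 18.27, 28.91, 43.55, 64.18, 88.82, 124.45, 88.09, 149.73, 77.36, 0.00 m³/s.
The maximum is 149.73 m³/s, occurring at the reading for t = 9 h.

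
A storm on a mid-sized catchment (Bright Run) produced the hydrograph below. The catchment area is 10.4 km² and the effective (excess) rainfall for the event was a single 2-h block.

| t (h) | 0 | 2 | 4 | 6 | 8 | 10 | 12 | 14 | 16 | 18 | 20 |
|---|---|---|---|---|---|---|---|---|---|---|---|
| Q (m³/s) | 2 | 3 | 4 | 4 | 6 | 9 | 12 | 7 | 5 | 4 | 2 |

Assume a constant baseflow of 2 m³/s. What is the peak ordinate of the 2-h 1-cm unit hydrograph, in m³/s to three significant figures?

U_p ≈ 4.01 m³/s

Direct runoff: 0.0, 1.0, 2.0, 2.0, 4.0, 7.0, 10.0, 5.0, 3.0, 2.0, 0.0 m³/s; ΣQ_DR = 36.00 m³/s, peak = 10.0 m³/s.
Runoff depth d = ΣQ_DR·Δt / A = 36.00 × 7200 / (10.4 km²) = 24.92 mm.
The 1-cm UH is the DRH scaled by (10 mm)/d, so U_p = 10.0 × 10/24.92 = 4.01 m³/s.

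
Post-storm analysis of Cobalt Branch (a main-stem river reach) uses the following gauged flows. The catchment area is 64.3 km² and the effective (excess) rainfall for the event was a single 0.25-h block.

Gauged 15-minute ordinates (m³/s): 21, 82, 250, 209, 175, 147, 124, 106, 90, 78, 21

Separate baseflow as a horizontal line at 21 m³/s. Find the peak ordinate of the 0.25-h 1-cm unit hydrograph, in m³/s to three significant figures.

Direct runoff: 0.0, 61.0, 229.0, 188.0, 154.0, 126.0, 103.0, 85.0, 69.0, 57.0, 0.0 m³/s; ΣQ_DR = 1072 m³/s, peak = 229.0 m³/s.
Runoff depth d = ΣQ_DR·Δt / A = 1072 × 900 / (64.3 km²) = 15.00 mm.
The 1-cm UH is the DRH scaled by (10 mm)/d, so U_p = 229.0 × 10/15.00 = 153 m³/s.

U_p ≈ 153 m³/s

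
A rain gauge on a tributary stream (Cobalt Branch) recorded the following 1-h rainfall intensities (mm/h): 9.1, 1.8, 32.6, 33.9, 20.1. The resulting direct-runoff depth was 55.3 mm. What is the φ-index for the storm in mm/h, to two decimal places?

φ ≈ 10.43 mm/h

Only the 3 blocks with intensity above φ contribute runoff: 32.6, 33.9, 20.1 mm/h.
Σ(I−φ)·Δt = d  ⇒  (32.6+33.9+20.1 − 3φ)·1 = 55.3
φ = (86.60 − 55.3/1) / 3 = 10.43 mm/h.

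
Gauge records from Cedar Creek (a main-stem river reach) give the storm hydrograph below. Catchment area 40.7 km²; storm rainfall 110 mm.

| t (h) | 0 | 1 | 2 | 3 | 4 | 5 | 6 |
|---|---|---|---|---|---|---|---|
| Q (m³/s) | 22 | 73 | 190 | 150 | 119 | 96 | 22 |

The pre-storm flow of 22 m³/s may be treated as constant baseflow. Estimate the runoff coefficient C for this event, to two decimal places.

C ≈ 0.42

ΣQ_DR = 518.0 m³/s; V = ΣQ_DR·Δt = 1.865 × 10^6 m³.
Runoff depth d = V / A = 45.82 mm.
C = d / P = 45.82 / 110 = 0.42.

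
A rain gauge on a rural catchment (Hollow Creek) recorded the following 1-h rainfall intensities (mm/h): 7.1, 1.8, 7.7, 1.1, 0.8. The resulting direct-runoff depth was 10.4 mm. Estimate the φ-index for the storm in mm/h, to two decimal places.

φ ≈ 2.20 mm/h

Only the 2 blocks with intensity above φ contribute runoff: 7.1, 7.7 mm/h.
Σ(I−φ)·Δt = d  ⇒  (7.1+7.7 − 2φ)·1 = 10.4
φ = (14.80 − 10.4/1) / 2 = 2.20 mm/h.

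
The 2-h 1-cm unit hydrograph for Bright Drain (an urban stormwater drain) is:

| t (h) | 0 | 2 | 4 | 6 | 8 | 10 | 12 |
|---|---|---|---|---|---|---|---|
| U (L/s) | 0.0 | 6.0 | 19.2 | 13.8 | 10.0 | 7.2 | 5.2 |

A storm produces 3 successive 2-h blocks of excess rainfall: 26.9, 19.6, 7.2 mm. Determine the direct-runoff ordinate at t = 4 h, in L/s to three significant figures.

By discrete convolution, Q_j = Σ (P_i / 10 mm) · U_{j−i}.
At t = 4 h (j=2): Q = (26.9/10)·19.2 + (19.6/10)·6.0 + (7.2/10)·0.0 = 63.4 L/s.

Q ≈ 63.4 L/s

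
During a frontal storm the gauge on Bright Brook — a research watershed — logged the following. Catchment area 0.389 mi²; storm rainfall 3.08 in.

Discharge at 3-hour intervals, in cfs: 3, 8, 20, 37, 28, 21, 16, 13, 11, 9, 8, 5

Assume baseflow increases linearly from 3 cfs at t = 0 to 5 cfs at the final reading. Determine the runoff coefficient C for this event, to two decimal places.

ΣQ_DR = 131.0 cfs; V = ΣQ_DR·Δt = 1.415 × 10^6 ft³.
Runoff depth d = V / A = 1.566 in.
C = d / P = 1.566 / 3.08 = 0.51.

C ≈ 0.51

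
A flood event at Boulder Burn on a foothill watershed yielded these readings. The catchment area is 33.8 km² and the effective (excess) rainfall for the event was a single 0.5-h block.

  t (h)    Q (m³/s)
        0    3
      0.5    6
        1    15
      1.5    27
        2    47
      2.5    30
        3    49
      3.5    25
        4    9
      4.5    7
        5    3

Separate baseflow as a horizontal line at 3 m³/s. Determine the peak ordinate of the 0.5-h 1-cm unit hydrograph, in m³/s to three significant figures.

U_p ≈ 45.9 m³/s

Direct runoff: 0.0, 3.0, 12.0, 24.0, 44.0, 27.0, 46.0, 22.0, 6.0, 4.0, 0.0 m³/s; ΣQ_DR = 188.0 m³/s, peak = 46.0 m³/s.
Runoff depth d = ΣQ_DR·Δt / A = 188.0 × 1800 / (33.8 km²) = 10.01 mm.
The 1-cm UH is the DRH scaled by (10 mm)/d, so U_p = 46.0 × 10/10.01 = 45.9 m³/s.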